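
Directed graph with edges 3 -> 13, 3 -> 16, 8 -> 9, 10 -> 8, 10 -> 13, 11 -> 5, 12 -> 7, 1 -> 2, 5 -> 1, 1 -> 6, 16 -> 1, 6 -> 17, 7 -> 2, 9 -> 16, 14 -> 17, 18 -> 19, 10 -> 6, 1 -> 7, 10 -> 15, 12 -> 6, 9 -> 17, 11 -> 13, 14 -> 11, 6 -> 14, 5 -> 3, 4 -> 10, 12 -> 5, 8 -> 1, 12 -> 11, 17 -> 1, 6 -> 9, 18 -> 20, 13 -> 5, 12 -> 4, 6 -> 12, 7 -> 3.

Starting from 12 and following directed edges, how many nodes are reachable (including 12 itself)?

17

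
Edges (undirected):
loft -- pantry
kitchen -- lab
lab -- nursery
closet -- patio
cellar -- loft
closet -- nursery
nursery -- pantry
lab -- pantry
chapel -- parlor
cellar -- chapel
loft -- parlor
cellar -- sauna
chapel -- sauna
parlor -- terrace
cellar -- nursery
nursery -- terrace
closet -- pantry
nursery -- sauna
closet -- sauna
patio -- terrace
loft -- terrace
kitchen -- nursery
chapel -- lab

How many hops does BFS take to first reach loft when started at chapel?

2

Level 0: chapel
Level 1: cellar, lab, parlor, sauna
Level 2: closet, kitchen, loft, nursery, pantry, terrace
Level 3: patio
loft first appears at level 2.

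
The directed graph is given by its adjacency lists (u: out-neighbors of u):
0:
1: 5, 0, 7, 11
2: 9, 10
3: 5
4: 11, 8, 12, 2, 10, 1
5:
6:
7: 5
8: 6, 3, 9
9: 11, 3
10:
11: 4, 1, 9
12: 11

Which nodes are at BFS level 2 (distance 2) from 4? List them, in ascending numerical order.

0, 3, 5, 6, 7, 9

Level 0: 4
Level 1: 1, 2, 8, 10, 11, 12
Level 2: 0, 3, 5, 6, 7, 9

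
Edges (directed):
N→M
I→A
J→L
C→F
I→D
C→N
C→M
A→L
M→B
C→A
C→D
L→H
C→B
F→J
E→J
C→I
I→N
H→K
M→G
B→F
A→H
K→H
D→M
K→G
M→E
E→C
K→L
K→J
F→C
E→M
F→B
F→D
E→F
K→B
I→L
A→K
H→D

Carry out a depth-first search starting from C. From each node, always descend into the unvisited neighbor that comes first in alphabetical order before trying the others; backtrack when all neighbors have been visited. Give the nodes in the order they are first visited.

Visit C
C → A
A → H
H → D
D → M
M → B
B → F
F → J
J → L
M → E
M → G
H → K
C → I
I → N

C, A, H, D, M, B, F, J, L, E, G, K, I, N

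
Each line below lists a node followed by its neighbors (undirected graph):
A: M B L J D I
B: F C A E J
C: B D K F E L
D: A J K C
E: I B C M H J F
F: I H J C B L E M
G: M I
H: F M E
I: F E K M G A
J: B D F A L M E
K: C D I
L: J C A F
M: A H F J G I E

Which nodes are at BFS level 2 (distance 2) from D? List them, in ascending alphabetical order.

Level 0: D
Level 1: A, C, J, K
Level 2: B, E, F, I, L, M
Level 3: G, H

B, E, F, I, L, M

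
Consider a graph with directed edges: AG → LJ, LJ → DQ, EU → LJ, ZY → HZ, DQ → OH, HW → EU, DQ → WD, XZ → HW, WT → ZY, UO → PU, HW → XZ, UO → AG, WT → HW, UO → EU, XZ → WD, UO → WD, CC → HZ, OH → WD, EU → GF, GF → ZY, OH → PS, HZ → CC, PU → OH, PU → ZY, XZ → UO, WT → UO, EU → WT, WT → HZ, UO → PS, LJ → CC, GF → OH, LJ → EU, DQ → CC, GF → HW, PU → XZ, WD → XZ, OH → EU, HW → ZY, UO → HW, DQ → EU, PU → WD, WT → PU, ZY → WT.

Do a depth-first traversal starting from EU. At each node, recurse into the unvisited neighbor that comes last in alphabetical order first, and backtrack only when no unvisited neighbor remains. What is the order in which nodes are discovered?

EU, WT, ZY, HZ, CC, UO, WD, XZ, HW, PU, OH, PS, AG, LJ, DQ, GF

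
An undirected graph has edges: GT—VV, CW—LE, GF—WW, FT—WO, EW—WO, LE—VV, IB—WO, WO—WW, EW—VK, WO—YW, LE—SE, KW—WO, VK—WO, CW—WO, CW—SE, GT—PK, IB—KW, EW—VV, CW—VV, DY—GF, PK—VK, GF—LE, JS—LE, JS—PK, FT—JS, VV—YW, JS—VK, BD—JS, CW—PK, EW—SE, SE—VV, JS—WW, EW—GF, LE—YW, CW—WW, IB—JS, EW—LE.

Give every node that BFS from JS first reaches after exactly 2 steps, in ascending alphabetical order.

CW, EW, GF, GT, KW, SE, VV, WO, YW

Level 0: JS
Level 1: BD, FT, IB, LE, PK, VK, WW
Level 2: CW, EW, GF, GT, KW, SE, VV, WO, YW
Level 3: DY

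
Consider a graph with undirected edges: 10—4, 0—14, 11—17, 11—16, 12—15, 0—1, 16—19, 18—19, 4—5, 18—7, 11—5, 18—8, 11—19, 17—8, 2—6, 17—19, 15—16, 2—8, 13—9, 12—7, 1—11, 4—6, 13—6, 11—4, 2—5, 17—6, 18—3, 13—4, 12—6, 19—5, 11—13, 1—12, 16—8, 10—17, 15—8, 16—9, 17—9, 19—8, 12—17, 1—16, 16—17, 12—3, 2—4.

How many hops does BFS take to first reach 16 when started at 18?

Level 0: 18
Level 1: 3, 7, 8, 19
Level 2: 2, 5, 11, 12, 15, 16, 17
Level 3: 1, 4, 6, 9, 10, 13
Level 4: 0
Level 5: 14
16 first appears at level 2.

2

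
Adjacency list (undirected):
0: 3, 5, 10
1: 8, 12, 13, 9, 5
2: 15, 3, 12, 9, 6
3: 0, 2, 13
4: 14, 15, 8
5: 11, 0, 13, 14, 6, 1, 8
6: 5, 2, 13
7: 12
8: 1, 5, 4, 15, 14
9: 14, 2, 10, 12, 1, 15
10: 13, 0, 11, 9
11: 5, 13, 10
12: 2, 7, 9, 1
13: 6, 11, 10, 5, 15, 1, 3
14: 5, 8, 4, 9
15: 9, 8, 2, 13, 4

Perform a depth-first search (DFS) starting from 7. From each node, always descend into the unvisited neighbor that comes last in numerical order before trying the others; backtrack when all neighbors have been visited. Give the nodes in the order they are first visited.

7, 12, 9, 15, 13, 11, 10, 0, 5, 14, 8, 4, 1, 6, 2, 3

Visit 7
7 → 12
12 → 9
9 → 15
15 → 13
13 → 11
11 → 10
10 → 0
0 → 5
5 → 14
14 → 8
8 → 4
8 → 1
5 → 6
6 → 2
2 → 3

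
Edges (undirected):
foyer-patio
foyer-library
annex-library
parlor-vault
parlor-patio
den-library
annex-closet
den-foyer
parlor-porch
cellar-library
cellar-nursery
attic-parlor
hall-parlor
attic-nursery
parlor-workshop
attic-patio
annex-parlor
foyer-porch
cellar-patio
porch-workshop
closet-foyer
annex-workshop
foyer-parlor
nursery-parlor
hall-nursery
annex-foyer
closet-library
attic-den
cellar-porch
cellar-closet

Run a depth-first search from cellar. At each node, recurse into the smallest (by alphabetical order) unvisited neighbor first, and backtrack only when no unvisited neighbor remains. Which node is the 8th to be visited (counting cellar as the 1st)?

Visit cellar
cellar → closet
closet → annex
annex → foyer
foyer → den
den → attic
attic → nursery
nursery → hall
hall → parlor
parlor → patio
parlor → porch
porch → workshop
parlor → vault
den → library

Visit order: cellar, closet, annex, foyer, den, attic, nursery, hall, parlor, patio, porch, workshop, vault, library

hall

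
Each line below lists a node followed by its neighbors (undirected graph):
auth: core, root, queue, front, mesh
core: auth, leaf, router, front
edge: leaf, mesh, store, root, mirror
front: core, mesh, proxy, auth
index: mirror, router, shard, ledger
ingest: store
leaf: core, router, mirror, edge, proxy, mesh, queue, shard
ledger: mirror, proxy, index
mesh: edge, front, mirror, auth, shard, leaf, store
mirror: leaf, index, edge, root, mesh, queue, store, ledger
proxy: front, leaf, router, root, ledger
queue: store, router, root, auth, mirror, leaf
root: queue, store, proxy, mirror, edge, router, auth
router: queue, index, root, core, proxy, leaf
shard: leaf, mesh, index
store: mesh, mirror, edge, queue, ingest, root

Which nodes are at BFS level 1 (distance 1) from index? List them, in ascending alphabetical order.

Level 0: index
Level 1: ledger, mirror, router, shard
Level 2: core, edge, leaf, mesh, proxy, queue, root, store
Level 3: auth, front, ingest

ledger, mirror, router, shard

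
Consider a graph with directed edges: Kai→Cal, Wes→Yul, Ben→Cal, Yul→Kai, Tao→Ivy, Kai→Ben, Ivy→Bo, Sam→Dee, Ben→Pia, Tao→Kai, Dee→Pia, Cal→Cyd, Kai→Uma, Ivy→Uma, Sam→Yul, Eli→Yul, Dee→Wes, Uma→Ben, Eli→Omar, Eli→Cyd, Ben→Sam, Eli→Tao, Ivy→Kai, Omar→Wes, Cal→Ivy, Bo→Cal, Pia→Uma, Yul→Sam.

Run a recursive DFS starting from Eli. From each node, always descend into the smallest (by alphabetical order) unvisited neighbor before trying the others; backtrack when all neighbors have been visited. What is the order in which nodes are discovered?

Visit Eli
Eli → Cyd
Eli → Omar
Omar → Wes
Wes → Yul
Yul → Kai
Kai → Ben
Ben → Cal
Cal → Ivy
Ivy → Bo
Ivy → Uma
Ben → Pia
Ben → Sam
Sam → Dee
Eli → Tao

Eli -> Cyd -> Omar -> Wes -> Yul -> Kai -> Ben -> Cal -> Ivy -> Bo -> Uma -> Pia -> Sam -> Dee -> Tao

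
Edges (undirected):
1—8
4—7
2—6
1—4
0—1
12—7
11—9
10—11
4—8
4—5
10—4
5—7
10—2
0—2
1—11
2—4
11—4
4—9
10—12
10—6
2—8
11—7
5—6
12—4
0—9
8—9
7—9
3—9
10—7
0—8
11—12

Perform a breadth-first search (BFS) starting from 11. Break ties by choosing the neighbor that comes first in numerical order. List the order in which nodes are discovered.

11 1 4 7 9 10 12 0 8 2 5 3 6

Visit 11; enqueue 1, 4, 7, 9, 10, 12 → queue [1, 4, 7, 9, 10, 12]
Visit 1; enqueue 0, 8 → queue [4, 7, 9, 10, 12, 0, 8]
Visit 4; enqueue 2, 5 → queue [7, 9, 10, 12, 0, 8, 2, 5]
Visit 7 → queue [9, 10, 12, 0, 8, 2, 5]
Visit 9; enqueue 3 → queue [10, 12, 0, 8, 2, 5, 3]
Visit 10; enqueue 6 → queue [12, 0, 8, 2, 5, 3, 6]
Visit 12 → queue [0, 8, 2, 5, 3, 6]
Visit 0 → queue [8, 2, 5, 3, 6]
Visit 8 → queue [2, 5, 3, 6]
Visit 2 → queue [5, 3, 6]
Visit 5 → queue [3, 6]
Visit 3 → queue [6]
Visit 6 → queue []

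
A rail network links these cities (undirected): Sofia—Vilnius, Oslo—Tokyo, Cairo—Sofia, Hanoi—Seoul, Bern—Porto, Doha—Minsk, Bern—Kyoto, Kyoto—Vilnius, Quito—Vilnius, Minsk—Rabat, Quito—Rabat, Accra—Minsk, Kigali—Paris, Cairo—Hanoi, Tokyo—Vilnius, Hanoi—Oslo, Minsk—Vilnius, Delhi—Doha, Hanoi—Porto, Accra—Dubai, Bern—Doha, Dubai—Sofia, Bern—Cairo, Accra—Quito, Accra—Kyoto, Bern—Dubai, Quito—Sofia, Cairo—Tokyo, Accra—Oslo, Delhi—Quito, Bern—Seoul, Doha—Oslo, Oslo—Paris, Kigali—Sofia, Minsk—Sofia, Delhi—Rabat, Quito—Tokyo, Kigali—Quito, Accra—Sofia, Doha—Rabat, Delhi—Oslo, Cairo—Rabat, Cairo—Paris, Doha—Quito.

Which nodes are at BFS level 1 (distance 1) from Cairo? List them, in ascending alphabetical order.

Bern, Hanoi, Paris, Rabat, Sofia, Tokyo

Level 0: Cairo
Level 1: Bern, Hanoi, Paris, Rabat, Sofia, Tokyo
Level 2: Accra, Delhi, Doha, Dubai, Kigali, Kyoto, Minsk, Oslo, Porto, Quito, Seoul, Vilnius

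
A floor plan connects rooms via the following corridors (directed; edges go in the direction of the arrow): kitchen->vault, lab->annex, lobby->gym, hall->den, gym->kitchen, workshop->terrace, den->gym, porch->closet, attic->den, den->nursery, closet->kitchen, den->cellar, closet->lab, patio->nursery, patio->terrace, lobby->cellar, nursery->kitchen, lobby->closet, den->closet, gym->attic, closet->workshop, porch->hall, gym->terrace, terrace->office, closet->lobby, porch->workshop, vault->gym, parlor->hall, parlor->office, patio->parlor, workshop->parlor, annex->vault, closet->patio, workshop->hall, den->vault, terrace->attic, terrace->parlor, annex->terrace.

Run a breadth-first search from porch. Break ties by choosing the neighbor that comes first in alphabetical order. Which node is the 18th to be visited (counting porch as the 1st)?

Visit porch; enqueue closet, hall, workshop → queue [closet, hall, workshop]
Visit closet; enqueue kitchen, lab, lobby, patio → queue [hall, workshop, kitchen, lab, lobby, patio]
Visit hall; enqueue den → queue [workshop, kitchen, lab, lobby, patio, den]
Visit workshop; enqueue parlor, terrace → queue [kitchen, lab, lobby, patio, den, parlor, terrace]
Visit kitchen; enqueue vault → queue [lab, lobby, patio, den, parlor, terrace, vault]
Visit lab; enqueue annex → queue [lobby, patio, den, parlor, terrace, vault, annex]
Visit lobby; enqueue cellar, gym → queue [patio, den, parlor, terrace, vault, annex, cellar, gym]
Visit patio; enqueue nursery → queue [den, parlor, terrace, vault, annex, cellar, gym, nursery]
Visit den → queue [parlor, terrace, vault, annex, cellar, gym, nursery]
Visit parlor; enqueue office → queue [terrace, vault, annex, cellar, gym, nursery, office]
Visit terrace; enqueue attic → queue [vault, annex, cellar, gym, nursery, office, attic]
Visit vault → queue [annex, cellar, gym, nursery, office, attic]
Visit annex → queue [cellar, gym, nursery, office, attic]
Visit cellar → queue [gym, nursery, office, attic]
Visit gym → queue [nursery, office, attic]
Visit nursery → queue [office, attic]
Visit office → queue [attic]
Visit attic → queue []

Visit order: porch, closet, hall, workshop, kitchen, lab, lobby, patio, den, parlor, terrace, vault, annex, cellar, gym, nursery, office, attic

attic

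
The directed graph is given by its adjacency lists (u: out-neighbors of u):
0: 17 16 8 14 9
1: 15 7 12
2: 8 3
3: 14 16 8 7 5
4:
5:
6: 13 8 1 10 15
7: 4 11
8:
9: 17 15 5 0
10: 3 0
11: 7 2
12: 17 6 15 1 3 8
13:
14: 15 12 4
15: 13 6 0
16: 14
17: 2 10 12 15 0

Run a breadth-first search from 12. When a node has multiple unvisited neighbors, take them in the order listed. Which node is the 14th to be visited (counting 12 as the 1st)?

Visit 12; enqueue 17, 6, 15, 1, 3, 8 → queue [17, 6, 15, 1, 3, 8]
Visit 17; enqueue 2, 10, 0 → queue [6, 15, 1, 3, 8, 2, 10, 0]
Visit 6; enqueue 13 → queue [15, 1, 3, 8, 2, 10, 0, 13]
Visit 15 → queue [1, 3, 8, 2, 10, 0, 13]
Visit 1; enqueue 7 → queue [3, 8, 2, 10, 0, 13, 7]
Visit 3; enqueue 14, 16, 5 → queue [8, 2, 10, 0, 13, 7, 14, 16, 5]
Visit 8 → queue [2, 10, 0, 13, 7, 14, 16, 5]
Visit 2 → queue [10, 0, 13, 7, 14, 16, 5]
Visit 10 → queue [0, 13, 7, 14, 16, 5]
Visit 0; enqueue 9 → queue [13, 7, 14, 16, 5, 9]
Visit 13 → queue [7, 14, 16, 5, 9]
Visit 7; enqueue 4, 11 → queue [14, 16, 5, 9, 4, 11]
Visit 14 → queue [16, 5, 9, 4, 11]
Visit 16 → queue [5, 9, 4, 11]
Visit 5 → queue [9, 4, 11]
Visit 9 → queue [4, 11]
Visit 4 → queue [11]
Visit 11 → queue []

Visit order: 12, 17, 6, 15, 1, 3, 8, 2, 10, 0, 13, 7, 14, 16, 5, 9, 4, 11

16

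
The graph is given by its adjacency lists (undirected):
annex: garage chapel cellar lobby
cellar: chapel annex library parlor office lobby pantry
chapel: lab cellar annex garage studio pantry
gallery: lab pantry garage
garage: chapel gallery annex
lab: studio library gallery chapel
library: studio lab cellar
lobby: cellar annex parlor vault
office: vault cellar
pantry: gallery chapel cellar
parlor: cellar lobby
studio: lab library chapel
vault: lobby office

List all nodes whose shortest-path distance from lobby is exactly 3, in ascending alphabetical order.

Level 0: lobby
Level 1: annex, cellar, parlor, vault
Level 2: chapel, garage, library, office, pantry
Level 3: gallery, lab, studio

gallery, lab, studio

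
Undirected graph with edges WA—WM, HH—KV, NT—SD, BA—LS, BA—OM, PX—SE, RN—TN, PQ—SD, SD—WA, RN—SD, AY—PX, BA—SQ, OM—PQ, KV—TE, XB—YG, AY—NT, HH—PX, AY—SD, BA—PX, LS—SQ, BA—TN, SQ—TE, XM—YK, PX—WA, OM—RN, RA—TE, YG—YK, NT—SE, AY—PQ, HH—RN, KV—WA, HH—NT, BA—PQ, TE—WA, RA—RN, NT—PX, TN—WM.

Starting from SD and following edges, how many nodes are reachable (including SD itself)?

18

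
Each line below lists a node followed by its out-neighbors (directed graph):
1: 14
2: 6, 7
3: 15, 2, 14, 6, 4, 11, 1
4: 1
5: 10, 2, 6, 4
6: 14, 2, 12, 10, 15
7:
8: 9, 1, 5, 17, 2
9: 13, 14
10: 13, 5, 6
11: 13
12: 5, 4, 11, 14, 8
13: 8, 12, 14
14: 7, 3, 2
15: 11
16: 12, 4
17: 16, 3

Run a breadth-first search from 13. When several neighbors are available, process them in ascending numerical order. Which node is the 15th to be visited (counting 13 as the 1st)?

10

Visit 13; enqueue 8, 12, 14 → queue [8, 12, 14]
Visit 8; enqueue 1, 2, 5, 9, 17 → queue [12, 14, 1, 2, 5, 9, 17]
Visit 12; enqueue 4, 11 → queue [14, 1, 2, 5, 9, 17, 4, 11]
Visit 14; enqueue 3, 7 → queue [1, 2, 5, 9, 17, 4, 11, 3, 7]
Visit 1 → queue [2, 5, 9, 17, 4, 11, 3, 7]
Visit 2; enqueue 6 → queue [5, 9, 17, 4, 11, 3, 7, 6]
Visit 5; enqueue 10 → queue [9, 17, 4, 11, 3, 7, 6, 10]
Visit 9 → queue [17, 4, 11, 3, 7, 6, 10]
Visit 17; enqueue 16 → queue [4, 11, 3, 7, 6, 10, 16]
Visit 4 → queue [11, 3, 7, 6, 10, 16]
Visit 11 → queue [3, 7, 6, 10, 16]
Visit 3; enqueue 15 → queue [7, 6, 10, 16, 15]
Visit 7 → queue [6, 10, 16, 15]
Visit 6 → queue [10, 16, 15]
Visit 10 → queue [16, 15]
Visit 16 → queue [15]
Visit 15 → queue []

Visit order: 13, 8, 12, 14, 1, 2, 5, 9, 17, 4, 11, 3, 7, 6, 10, 16, 15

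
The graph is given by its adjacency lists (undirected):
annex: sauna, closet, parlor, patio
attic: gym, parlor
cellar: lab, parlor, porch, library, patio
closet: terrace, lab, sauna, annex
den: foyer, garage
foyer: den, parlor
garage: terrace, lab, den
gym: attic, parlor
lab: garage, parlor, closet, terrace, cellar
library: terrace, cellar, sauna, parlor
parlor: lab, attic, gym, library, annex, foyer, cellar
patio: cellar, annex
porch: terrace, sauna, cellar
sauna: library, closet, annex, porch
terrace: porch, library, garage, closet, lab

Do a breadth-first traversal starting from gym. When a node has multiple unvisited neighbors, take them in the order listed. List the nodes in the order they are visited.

Visit gym; enqueue attic, parlor → queue [attic, parlor]
Visit attic → queue [parlor]
Visit parlor; enqueue lab, library, annex, foyer, cellar → queue [lab, library, annex, foyer, cellar]
Visit lab; enqueue garage, closet, terrace → queue [library, annex, foyer, cellar, garage, closet, terrace]
Visit library; enqueue sauna → queue [annex, foyer, cellar, garage, closet, terrace, sauna]
Visit annex; enqueue patio → queue [foyer, cellar, garage, closet, terrace, sauna, patio]
Visit foyer; enqueue den → queue [cellar, garage, closet, terrace, sauna, patio, den]
Visit cellar; enqueue porch → queue [garage, closet, terrace, sauna, patio, den, porch]
Visit garage → queue [closet, terrace, sauna, patio, den, porch]
Visit closet → queue [terrace, sauna, patio, den, porch]
Visit terrace → queue [sauna, patio, den, porch]
Visit sauna → queue [patio, den, porch]
Visit patio → queue [den, porch]
Visit den → queue [porch]
Visit porch → queue []

gym, attic, parlor, lab, library, annex, foyer, cellar, garage, closet, terrace, sauna, patio, den, porch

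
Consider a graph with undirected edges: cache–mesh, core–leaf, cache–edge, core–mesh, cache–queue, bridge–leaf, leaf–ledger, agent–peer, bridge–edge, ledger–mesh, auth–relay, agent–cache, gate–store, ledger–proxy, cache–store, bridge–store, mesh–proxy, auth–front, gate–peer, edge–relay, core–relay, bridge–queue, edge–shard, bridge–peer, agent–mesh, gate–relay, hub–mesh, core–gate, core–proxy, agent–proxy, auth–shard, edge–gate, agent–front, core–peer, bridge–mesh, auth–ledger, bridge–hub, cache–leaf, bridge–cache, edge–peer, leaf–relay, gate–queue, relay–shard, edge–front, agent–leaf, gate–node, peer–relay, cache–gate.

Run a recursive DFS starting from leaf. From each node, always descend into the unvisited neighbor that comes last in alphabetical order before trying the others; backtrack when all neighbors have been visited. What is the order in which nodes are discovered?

leaf, relay, shard, edge, peer, gate, store, cache, queue, bridge, mesh, proxy, ledger, auth, front, agent, core, hub, node

Visit leaf
leaf → relay
relay → shard
shard → edge
edge → peer
peer → gate
gate → store
store → cache
cache → queue
queue → bridge
bridge → mesh
mesh → proxy
proxy → ledger
ledger → auth
auth → front
front → agent
proxy → core
mesh → hub
gate → node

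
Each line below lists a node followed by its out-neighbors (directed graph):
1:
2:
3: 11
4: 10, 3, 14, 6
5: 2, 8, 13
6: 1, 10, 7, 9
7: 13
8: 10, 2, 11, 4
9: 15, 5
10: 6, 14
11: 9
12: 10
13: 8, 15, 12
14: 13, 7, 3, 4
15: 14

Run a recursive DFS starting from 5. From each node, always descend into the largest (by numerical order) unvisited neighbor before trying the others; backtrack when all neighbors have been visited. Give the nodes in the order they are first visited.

Visit 5
5 → 13
13 → 15
15 → 14
14 → 7
14 → 4
4 → 10
10 → 6
6 → 9
6 → 1
4 → 3
3 → 11
13 → 12
13 → 8
8 → 2

5, 13, 15, 14, 7, 4, 10, 6, 9, 1, 3, 11, 12, 8, 2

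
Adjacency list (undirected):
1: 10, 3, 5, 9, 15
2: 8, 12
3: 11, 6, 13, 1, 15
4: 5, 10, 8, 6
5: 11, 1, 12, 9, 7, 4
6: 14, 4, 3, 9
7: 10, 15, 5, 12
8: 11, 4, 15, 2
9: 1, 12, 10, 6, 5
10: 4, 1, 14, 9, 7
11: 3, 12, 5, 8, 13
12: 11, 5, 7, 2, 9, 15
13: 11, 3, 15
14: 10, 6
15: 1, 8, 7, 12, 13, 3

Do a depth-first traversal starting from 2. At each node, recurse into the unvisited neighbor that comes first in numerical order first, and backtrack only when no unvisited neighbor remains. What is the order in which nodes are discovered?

Visit 2
2 → 8
8 → 4
4 → 5
5 → 1
1 → 3
3 → 6
6 → 9
9 → 10
10 → 7
7 → 12
12 → 11
11 → 13
13 → 15
10 → 14

2, 8, 4, 5, 1, 3, 6, 9, 10, 7, 12, 11, 13, 15, 14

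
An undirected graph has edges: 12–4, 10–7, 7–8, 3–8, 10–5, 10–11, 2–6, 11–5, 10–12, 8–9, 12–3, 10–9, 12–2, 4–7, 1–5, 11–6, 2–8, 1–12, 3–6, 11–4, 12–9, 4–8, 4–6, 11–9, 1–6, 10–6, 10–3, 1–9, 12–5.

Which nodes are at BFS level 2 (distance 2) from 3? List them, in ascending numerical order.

1, 2, 4, 5, 7, 9, 11

Level 0: 3
Level 1: 6, 8, 10, 12
Level 2: 1, 2, 4, 5, 7, 9, 11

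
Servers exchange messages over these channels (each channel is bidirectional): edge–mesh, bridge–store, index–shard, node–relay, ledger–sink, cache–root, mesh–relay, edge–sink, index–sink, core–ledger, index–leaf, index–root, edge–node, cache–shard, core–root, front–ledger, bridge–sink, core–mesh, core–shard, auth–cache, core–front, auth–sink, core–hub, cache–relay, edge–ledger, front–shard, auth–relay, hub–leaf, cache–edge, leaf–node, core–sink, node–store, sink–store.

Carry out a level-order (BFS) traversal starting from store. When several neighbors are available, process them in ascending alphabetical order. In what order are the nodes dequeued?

store, bridge, node, sink, edge, leaf, relay, auth, core, index, ledger, cache, mesh, hub, front, root, shard

Visit store; enqueue bridge, node, sink → queue [bridge, node, sink]
Visit bridge → queue [node, sink]
Visit node; enqueue edge, leaf, relay → queue [sink, edge, leaf, relay]
Visit sink; enqueue auth, core, index, ledger → queue [edge, leaf, relay, auth, core, index, ledger]
Visit edge; enqueue cache, mesh → queue [leaf, relay, auth, core, index, ledger, cache, mesh]
Visit leaf; enqueue hub → queue [relay, auth, core, index, ledger, cache, mesh, hub]
Visit relay → queue [auth, core, index, ledger, cache, mesh, hub]
Visit auth → queue [core, index, ledger, cache, mesh, hub]
Visit core; enqueue front, root, shard → queue [index, ledger, cache, mesh, hub, front, root, shard]
Visit index → queue [ledger, cache, mesh, hub, front, root, shard]
Visit ledger → queue [cache, mesh, hub, front, root, shard]
Visit cache → queue [mesh, hub, front, root, shard]
Visit mesh → queue [hub, front, root, shard]
Visit hub → queue [front, root, shard]
Visit front → queue [root, shard]
Visit root → queue [shard]
Visit shard → queue []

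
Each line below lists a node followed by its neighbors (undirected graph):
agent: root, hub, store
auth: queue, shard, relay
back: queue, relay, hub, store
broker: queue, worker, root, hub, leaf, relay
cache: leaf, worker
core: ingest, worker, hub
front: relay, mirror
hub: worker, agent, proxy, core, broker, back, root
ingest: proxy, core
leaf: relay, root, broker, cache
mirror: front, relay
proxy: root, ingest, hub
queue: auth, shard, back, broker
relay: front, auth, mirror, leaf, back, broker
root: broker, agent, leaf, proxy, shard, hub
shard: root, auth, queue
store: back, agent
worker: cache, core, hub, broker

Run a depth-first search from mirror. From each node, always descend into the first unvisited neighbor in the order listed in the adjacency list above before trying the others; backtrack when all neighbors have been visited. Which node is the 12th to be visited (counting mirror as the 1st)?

core

Visit mirror
mirror → front
front → relay
relay → auth
auth → queue
queue → shard
shard → root
root → broker
broker → worker
worker → cache
cache → leaf
worker → core
core → ingest
ingest → proxy
proxy → hub
hub → agent
agent → store
store → back

Visit order: mirror, front, relay, auth, queue, shard, root, broker, worker, cache, leaf, core, ingest, proxy, hub, agent, store, back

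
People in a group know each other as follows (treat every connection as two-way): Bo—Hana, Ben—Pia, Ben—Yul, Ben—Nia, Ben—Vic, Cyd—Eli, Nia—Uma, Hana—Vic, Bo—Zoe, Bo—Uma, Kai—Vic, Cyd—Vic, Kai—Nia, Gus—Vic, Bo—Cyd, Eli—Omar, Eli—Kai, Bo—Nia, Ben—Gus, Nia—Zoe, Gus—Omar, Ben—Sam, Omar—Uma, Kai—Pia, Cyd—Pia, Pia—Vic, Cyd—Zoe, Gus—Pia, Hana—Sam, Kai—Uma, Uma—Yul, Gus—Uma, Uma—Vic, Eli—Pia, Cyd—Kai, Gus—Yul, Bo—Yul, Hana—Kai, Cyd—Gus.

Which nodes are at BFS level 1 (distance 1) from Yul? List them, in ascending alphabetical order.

Ben, Bo, Gus, Uma

Level 0: Yul
Level 1: Ben, Bo, Gus, Uma
Level 2: Cyd, Hana, Kai, Nia, Omar, Pia, Sam, Vic, Zoe
Level 3: Eli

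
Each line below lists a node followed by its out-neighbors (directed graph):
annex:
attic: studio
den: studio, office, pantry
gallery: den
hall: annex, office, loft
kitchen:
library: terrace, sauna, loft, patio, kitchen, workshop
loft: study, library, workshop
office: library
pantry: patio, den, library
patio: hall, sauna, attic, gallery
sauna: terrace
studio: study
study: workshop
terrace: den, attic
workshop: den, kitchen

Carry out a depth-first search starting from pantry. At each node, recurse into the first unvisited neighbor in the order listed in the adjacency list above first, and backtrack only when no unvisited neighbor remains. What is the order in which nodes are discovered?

Visit pantry
pantry → patio
patio → hall
hall → annex
hall → office
office → library
library → terrace
terrace → den
den → studio
studio → study
study → workshop
workshop → kitchen
terrace → attic
library → sauna
library → loft
patio → gallery

pantry, patio, hall, annex, office, library, terrace, den, studio, study, workshop, kitchen, attic, sauna, loft, gallery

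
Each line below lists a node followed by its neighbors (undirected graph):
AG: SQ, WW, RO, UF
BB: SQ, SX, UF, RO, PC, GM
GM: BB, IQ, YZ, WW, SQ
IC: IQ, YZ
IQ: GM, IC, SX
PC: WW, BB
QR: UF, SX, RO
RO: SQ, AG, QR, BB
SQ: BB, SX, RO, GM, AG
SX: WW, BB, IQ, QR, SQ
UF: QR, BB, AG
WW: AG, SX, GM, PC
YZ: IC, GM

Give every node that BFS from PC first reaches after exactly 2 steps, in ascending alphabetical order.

Level 0: PC
Level 1: BB, WW
Level 2: AG, GM, RO, SQ, SX, UF
Level 3: IQ, QR, YZ
Level 4: IC

AG, GM, RO, SQ, SX, UF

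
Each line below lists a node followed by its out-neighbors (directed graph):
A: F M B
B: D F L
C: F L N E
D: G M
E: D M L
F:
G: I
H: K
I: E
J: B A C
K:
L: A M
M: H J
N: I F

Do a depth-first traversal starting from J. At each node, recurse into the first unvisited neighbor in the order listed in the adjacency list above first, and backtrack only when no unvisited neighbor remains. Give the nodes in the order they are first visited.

J, B, D, G, I, E, M, H, K, L, A, F, C, N

Visit J
J → B
B → D
D → G
G → I
I → E
E → M
M → H
H → K
E → L
L → A
A → F
J → C
C → N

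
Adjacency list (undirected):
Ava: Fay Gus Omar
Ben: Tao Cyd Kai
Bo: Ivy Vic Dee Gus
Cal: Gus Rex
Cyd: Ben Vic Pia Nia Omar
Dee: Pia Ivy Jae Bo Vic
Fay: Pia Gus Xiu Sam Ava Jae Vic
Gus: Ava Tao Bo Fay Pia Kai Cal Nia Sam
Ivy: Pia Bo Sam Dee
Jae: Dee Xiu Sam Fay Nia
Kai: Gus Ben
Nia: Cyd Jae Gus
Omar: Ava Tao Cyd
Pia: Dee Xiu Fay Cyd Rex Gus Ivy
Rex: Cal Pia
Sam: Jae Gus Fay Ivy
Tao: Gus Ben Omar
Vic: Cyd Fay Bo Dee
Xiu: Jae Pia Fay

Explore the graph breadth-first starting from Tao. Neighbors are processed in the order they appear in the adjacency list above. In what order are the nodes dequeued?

Visit Tao; enqueue Gus, Ben, Omar → queue [Gus, Ben, Omar]
Visit Gus; enqueue Ava, Bo, Fay, Pia, Kai, Cal, Nia, Sam → queue [Ben, Omar, Ava, Bo, Fay, Pia, Kai, Cal, Nia, Sam]
Visit Ben; enqueue Cyd → queue [Omar, Ava, Bo, Fay, Pia, Kai, Cal, Nia, Sam, Cyd]
Visit Omar → queue [Ava, Bo, Fay, Pia, Kai, Cal, Nia, Sam, Cyd]
Visit Ava → queue [Bo, Fay, Pia, Kai, Cal, Nia, Sam, Cyd]
Visit Bo; enqueue Ivy, Vic, Dee → queue [Fay, Pia, Kai, Cal, Nia, Sam, Cyd, Ivy, Vic, Dee]
Visit Fay; enqueue Xiu, Jae → queue [Pia, Kai, Cal, Nia, Sam, Cyd, Ivy, Vic, Dee, Xiu, Jae]
Visit Pia; enqueue Rex → queue [Kai, Cal, Nia, Sam, Cyd, Ivy, Vic, Dee, Xiu, Jae, Rex]
Visit Kai → queue [Cal, Nia, Sam, Cyd, Ivy, Vic, Dee, Xiu, Jae, Rex]
Visit Cal → queue [Nia, Sam, Cyd, Ivy, Vic, Dee, Xiu, Jae, Rex]
Visit Nia → queue [Sam, Cyd, Ivy, Vic, Dee, Xiu, Jae, Rex]
Visit Sam → queue [Cyd, Ivy, Vic, Dee, Xiu, Jae, Rex]
Visit Cyd → queue [Ivy, Vic, Dee, Xiu, Jae, Rex]
Visit Ivy → queue [Vic, Dee, Xiu, Jae, Rex]
Visit Vic → queue [Dee, Xiu, Jae, Rex]
Visit Dee → queue [Xiu, Jae, Rex]
Visit Xiu → queue [Jae, Rex]
Visit Jae → queue [Rex]
Visit Rex → queue []

Tao Gus Ben Omar Ava Bo Fay Pia Kai Cal Nia Sam Cyd Ivy Vic Dee Xiu Jae Rex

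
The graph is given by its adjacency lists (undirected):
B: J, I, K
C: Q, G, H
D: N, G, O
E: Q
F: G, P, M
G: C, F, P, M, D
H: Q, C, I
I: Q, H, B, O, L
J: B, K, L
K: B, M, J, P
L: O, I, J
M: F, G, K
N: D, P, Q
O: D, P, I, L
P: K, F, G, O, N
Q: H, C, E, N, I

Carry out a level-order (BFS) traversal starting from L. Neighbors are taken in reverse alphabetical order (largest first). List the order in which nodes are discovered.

Visit L; enqueue O, J, I → queue [O, J, I]
Visit O; enqueue P, D → queue [J, I, P, D]
Visit J; enqueue K, B → queue [I, P, D, K, B]
Visit I; enqueue Q, H → queue [P, D, K, B, Q, H]
Visit P; enqueue N, G, F → queue [D, K, B, Q, H, N, G, F]
Visit D → queue [K, B, Q, H, N, G, F]
Visit K; enqueue M → queue [B, Q, H, N, G, F, M]
Visit B → queue [Q, H, N, G, F, M]
Visit Q; enqueue E, C → queue [H, N, G, F, M, E, C]
Visit H → queue [N, G, F, M, E, C]
Visit N → queue [G, F, M, E, C]
Visit G → queue [F, M, E, C]
Visit F → queue [M, E, C]
Visit M → queue [E, C]
Visit E → queue [C]
Visit C → queue []

L, O, J, I, P, D, K, B, Q, H, N, G, F, M, E, C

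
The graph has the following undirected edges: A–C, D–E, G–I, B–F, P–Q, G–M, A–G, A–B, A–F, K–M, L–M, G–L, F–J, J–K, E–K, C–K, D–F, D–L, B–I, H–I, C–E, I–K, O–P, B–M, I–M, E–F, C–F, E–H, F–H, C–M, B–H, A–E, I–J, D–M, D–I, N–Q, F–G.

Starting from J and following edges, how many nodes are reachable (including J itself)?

BFS from J visits: J, K, I, F, M, E, C, H, G, D, B, A, L
Reachable nodes: 13 of 17 total.

13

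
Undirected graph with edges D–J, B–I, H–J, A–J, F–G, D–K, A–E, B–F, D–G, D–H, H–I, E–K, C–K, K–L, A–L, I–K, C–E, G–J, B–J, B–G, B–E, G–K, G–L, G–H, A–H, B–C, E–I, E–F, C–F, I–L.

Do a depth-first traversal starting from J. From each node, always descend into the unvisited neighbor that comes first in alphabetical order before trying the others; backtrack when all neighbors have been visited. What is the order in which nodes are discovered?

Visit J
J → A
A → E
E → B
B → C
C → F
F → G
G → D
D → H
H → I
I → K
K → L

J A E B C F G D H I K L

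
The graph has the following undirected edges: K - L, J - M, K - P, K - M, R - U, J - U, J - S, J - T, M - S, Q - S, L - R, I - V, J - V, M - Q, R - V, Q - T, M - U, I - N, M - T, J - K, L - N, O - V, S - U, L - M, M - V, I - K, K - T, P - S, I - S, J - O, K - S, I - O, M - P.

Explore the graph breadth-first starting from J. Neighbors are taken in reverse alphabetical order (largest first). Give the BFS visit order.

J V U T S O M K R I Q P L N

Visit J; enqueue V, U, T, S, O, M, K → queue [V, U, T, S, O, M, K]
Visit V; enqueue R, I → queue [U, T, S, O, M, K, R, I]
Visit U → queue [T, S, O, M, K, R, I]
Visit T; enqueue Q → queue [S, O, M, K, R, I, Q]
Visit S; enqueue P → queue [O, M, K, R, I, Q, P]
Visit O → queue [M, K, R, I, Q, P]
Visit M; enqueue L → queue [K, R, I, Q, P, L]
Visit K → queue [R, I, Q, P, L]
Visit R → queue [I, Q, P, L]
Visit I; enqueue N → queue [Q, P, L, N]
Visit Q → queue [P, L, N]
Visit P → queue [L, N]
Visit L → queue [N]
Visit N → queue []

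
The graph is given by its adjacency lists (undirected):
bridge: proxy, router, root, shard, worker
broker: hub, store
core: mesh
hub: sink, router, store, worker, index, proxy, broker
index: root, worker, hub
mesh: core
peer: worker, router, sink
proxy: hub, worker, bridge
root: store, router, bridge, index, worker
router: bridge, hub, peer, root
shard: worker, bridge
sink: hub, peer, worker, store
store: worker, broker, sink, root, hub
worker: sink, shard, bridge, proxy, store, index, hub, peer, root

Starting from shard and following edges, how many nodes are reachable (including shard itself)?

BFS from shard visits: shard, worker, bridge, sink, proxy, store, index, hub, peer, root, router, broker
Reachable nodes: 12 of 14 total.

12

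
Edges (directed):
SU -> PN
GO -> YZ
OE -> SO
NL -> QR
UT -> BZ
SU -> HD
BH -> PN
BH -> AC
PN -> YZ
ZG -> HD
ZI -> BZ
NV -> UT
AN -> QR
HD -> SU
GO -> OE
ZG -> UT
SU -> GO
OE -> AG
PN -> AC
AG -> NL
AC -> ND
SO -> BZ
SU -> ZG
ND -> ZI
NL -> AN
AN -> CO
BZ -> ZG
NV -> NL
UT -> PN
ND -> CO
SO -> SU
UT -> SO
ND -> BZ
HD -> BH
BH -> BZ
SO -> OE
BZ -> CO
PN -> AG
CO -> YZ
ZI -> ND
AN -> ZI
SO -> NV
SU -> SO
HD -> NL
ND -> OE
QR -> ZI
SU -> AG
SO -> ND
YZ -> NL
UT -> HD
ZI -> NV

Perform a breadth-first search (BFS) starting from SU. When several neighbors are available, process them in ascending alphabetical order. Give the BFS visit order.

SU -> AG -> GO -> HD -> PN -> SO -> ZG -> NL -> OE -> YZ -> BH -> AC -> BZ -> ND -> NV -> UT -> AN -> QR -> CO -> ZI

Visit SU; enqueue AG, GO, HD, PN, SO, ZG → queue [AG, GO, HD, PN, SO, ZG]
Visit AG; enqueue NL → queue [GO, HD, PN, SO, ZG, NL]
Visit GO; enqueue OE, YZ → queue [HD, PN, SO, ZG, NL, OE, YZ]
Visit HD; enqueue BH → queue [PN, SO, ZG, NL, OE, YZ, BH]
Visit PN; enqueue AC → queue [SO, ZG, NL, OE, YZ, BH, AC]
Visit SO; enqueue BZ, ND, NV → queue [ZG, NL, OE, YZ, BH, AC, BZ, ND, NV]
Visit ZG; enqueue UT → queue [NL, OE, YZ, BH, AC, BZ, ND, NV, UT]
Visit NL; enqueue AN, QR → queue [OE, YZ, BH, AC, BZ, ND, NV, UT, AN, QR]
Visit OE → queue [YZ, BH, AC, BZ, ND, NV, UT, AN, QR]
Visit YZ → queue [BH, AC, BZ, ND, NV, UT, AN, QR]
Visit BH → queue [AC, BZ, ND, NV, UT, AN, QR]
Visit AC → queue [BZ, ND, NV, UT, AN, QR]
Visit BZ; enqueue CO → queue [ND, NV, UT, AN, QR, CO]
Visit ND; enqueue ZI → queue [NV, UT, AN, QR, CO, ZI]
Visit NV → queue [UT, AN, QR, CO, ZI]
Visit UT → queue [AN, QR, CO, ZI]
Visit AN → queue [QR, CO, ZI]
Visit QR → queue [CO, ZI]
Visit CO → queue [ZI]
Visit ZI → queue []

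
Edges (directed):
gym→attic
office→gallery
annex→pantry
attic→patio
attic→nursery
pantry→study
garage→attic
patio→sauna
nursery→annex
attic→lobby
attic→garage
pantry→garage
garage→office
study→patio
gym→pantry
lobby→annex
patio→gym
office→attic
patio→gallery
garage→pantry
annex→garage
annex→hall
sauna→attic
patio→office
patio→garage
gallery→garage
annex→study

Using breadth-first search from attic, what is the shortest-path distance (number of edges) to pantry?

2

Level 0: attic
Level 1: garage, lobby, nursery, patio
Level 2: annex, gallery, gym, office, pantry, sauna
Level 3: hall, study
pantry first appears at level 2.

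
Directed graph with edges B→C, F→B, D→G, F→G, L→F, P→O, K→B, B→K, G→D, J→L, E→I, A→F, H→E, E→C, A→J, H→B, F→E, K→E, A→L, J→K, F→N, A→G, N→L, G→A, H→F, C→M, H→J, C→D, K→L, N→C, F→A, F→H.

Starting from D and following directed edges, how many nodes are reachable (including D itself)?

14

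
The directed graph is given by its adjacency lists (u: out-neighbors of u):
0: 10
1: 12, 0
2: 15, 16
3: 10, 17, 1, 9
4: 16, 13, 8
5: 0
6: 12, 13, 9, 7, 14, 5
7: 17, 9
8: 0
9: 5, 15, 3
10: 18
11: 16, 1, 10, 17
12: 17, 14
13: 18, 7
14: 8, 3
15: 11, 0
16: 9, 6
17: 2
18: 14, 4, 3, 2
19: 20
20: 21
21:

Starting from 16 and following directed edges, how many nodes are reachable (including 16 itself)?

19

BFS from 16 visits: 16, 9, 6, 15, 5, 3, 14, 13, 12, 7, 11, 0, 17, 10, 1, 8, 18, 2, 4
Reachable nodes: 19 of 22 total.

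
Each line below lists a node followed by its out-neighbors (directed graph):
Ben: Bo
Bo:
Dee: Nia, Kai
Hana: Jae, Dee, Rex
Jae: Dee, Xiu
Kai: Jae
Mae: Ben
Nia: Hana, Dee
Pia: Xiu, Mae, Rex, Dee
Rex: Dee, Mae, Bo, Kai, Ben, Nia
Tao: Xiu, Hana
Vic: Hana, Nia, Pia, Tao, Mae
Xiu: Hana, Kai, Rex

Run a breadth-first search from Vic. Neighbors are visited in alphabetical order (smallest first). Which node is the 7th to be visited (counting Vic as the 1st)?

Visit Vic; enqueue Hana, Mae, Nia, Pia, Tao → queue [Hana, Mae, Nia, Pia, Tao]
Visit Hana; enqueue Dee, Jae, Rex → queue [Mae, Nia, Pia, Tao, Dee, Jae, Rex]
Visit Mae; enqueue Ben → queue [Nia, Pia, Tao, Dee, Jae, Rex, Ben]
Visit Nia → queue [Pia, Tao, Dee, Jae, Rex, Ben]
Visit Pia; enqueue Xiu → queue [Tao, Dee, Jae, Rex, Ben, Xiu]
Visit Tao → queue [Dee, Jae, Rex, Ben, Xiu]
Visit Dee; enqueue Kai → queue [Jae, Rex, Ben, Xiu, Kai]
Visit Jae → queue [Rex, Ben, Xiu, Kai]
Visit Rex; enqueue Bo → queue [Ben, Xiu, Kai, Bo]
Visit Ben → queue [Xiu, Kai, Bo]
Visit Xiu → queue [Kai, Bo]
Visit Kai → queue [Bo]
Visit Bo → queue []

Visit order: Vic, Hana, Mae, Nia, Pia, Tao, Dee, Jae, Rex, Ben, Xiu, Kai, Bo

Dee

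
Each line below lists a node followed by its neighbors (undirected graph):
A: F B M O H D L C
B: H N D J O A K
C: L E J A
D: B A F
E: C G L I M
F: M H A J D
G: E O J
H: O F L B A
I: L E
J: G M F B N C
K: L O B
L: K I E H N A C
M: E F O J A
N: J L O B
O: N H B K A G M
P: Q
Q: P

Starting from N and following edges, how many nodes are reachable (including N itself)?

15

BFS from N visits: N, B, J, L, O, A, D, H, K, C, F, G, M, E, I
Reachable nodes: 15 of 17 total.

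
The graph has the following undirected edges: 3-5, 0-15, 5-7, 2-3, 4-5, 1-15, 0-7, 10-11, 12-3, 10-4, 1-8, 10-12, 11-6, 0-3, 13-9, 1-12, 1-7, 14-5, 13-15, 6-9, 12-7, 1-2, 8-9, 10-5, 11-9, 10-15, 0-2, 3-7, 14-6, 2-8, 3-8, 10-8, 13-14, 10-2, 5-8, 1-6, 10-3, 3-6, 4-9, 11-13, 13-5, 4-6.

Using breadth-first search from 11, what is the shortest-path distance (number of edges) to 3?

Level 0: 11
Level 1: 6, 9, 10, 13
Level 2: 1, 2, 3, 4, 5, 8, 12, 14, 15
Level 3: 0, 7
3 first appears at level 2.

2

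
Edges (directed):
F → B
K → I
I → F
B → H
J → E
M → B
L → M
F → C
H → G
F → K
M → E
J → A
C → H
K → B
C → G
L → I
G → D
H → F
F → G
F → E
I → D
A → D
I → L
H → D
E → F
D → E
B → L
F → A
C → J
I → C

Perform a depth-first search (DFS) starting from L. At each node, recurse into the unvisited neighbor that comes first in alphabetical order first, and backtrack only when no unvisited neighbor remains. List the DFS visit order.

Visit L
L → I
I → C
C → G
G → D
D → E
E → F
F → A
F → B
B → H
F → K
C → J
L → M

L I C G D E F A B H K J M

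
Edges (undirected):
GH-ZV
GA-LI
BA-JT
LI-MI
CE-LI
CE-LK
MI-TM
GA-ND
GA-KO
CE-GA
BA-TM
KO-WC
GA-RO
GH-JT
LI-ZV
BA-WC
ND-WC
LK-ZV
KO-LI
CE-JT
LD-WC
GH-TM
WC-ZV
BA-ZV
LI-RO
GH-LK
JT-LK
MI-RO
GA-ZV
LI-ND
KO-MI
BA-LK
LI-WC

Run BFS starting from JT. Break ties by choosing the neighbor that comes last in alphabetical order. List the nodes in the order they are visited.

JT -> LK -> GH -> CE -> BA -> ZV -> TM -> LI -> GA -> WC -> MI -> RO -> ND -> KO -> LD

Visit JT; enqueue LK, GH, CE, BA → queue [LK, GH, CE, BA]
Visit LK; enqueue ZV → queue [GH, CE, BA, ZV]
Visit GH; enqueue TM → queue [CE, BA, ZV, TM]
Visit CE; enqueue LI, GA → queue [BA, ZV, TM, LI, GA]
Visit BA; enqueue WC → queue [ZV, TM, LI, GA, WC]
Visit ZV → queue [TM, LI, GA, WC]
Visit TM; enqueue MI → queue [LI, GA, WC, MI]
Visit LI; enqueue RO, ND, KO → queue [GA, WC, MI, RO, ND, KO]
Visit GA → queue [WC, MI, RO, ND, KO]
Visit WC; enqueue LD → queue [MI, RO, ND, KO, LD]
Visit MI → queue [RO, ND, KO, LD]
Visit RO → queue [ND, KO, LD]
Visit ND → queue [KO, LD]
Visit KO → queue [LD]
Visit LD → queue []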